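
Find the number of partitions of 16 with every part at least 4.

The partitions of 16 that satisfy the conditions:
16
12,4
11,5
10,6
9,7
8,8
8,4,4
7,5,4
6,6,4
6,5,5
4,4,4,4

11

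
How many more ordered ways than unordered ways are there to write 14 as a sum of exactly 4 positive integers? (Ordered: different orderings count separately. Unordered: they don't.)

Compositions: C(13,3) = 286.
Partitions of 14 into exactly 4 parts: 23.
Difference: 286 − 23 = 263.

263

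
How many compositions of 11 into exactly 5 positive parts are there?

A composition of 11 into 5 positive parts is chosen by placing 4 dividers among the 10 gaps between 11 units: C(10,4) = 210.

210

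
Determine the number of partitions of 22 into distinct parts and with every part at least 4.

The partitions of 22 that satisfy the conditions:
22
4,18
5,17
6,16
7,15
8,14
9,13
4,5,13
10,12
4,6,12
4,7,11
5,6,11
4,8,10
5,7,10
5,8,9
6,7,9
4,5,6,7
Counting gives 17.

17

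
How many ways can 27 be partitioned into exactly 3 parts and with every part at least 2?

A partial list (first 12 by largest part):
23+2+2
22+3+2
21+4+2
21+3+3
20+5+2
20+4+3
19+6+2
19+5+3
19+4+4
18+7+2
18+6+3
18+5+4
…and 36 more, for 48 total.

48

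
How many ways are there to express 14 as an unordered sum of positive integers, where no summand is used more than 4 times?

Direct enumeration gives 100 partitions.

100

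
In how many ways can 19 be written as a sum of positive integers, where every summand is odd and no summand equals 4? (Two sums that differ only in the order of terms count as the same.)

A partial list (first 12 by largest part):
19
17,1,1
15,3,1
15,1,1,1,1
13,5,1
13,3,3
13,3,1,1,1
13,1,1,1,1,1,1
11,7,1
11,5,3
11,5,1,1,1
11,3,3,1,1
…and 42 more, for 54 total.

54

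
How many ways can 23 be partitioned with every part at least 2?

There are 253 such partitions.

253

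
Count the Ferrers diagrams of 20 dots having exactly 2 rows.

10

The partitions of 20 that satisfy the conditions:
19,1
18,2
17,3
16,4
15,5
14,6
13,7
12,8
11,9
10,10
Counting gives 10.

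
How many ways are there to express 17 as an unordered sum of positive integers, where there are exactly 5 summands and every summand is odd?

Listing the qualifying partitions of 17:
1,1,1,1,13
1,1,1,3,11
1,1,1,5,9
1,1,3,3,9
1,1,1,7,7
1,1,3,5,7
1,3,3,3,7
1,1,5,5,5
1,3,3,5,5
3,3,3,3,5

10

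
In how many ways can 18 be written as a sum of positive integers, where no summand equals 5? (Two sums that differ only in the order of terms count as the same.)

284

Systematic enumeration (by largest part, then next-largest, …) yields 284.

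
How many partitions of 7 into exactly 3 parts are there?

4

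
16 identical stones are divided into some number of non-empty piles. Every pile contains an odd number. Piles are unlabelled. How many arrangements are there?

A partial list (first 12 by largest part):
15+1
13+3
13+1+1+1
11+5
11+3+1+1
11+1+1+1+1+1
9+7
9+5+1+1
9+3+3+1
9+3+1+1+1+1
9+1+1+1+1+1+1+1
7+7+1+1
…and 20 more, for 32 total.

32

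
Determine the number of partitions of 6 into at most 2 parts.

4

Enumerating:
6
5 + 1
4 + 2
3 + 3
That's 4 in total.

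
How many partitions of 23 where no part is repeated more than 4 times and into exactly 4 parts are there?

Enumerating by decreasing first part gives 94 partitions in all.

94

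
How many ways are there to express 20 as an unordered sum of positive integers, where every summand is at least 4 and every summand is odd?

Enumerating:
15 + 5
13 + 7
11 + 9
5 + 5 + 5 + 5

4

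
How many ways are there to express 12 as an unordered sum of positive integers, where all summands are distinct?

15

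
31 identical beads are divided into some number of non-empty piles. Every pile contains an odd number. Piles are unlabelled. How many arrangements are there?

340

Enumerating by decreasing first part gives 340 partitions in all.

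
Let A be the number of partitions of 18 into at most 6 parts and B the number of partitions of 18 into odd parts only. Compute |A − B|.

153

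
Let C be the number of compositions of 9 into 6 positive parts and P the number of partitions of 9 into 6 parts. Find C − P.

Compositions: C(8,5) = 56.
Partitions of 9 into exactly 6 parts: 3.
Difference: 56 − 3 = 53.

53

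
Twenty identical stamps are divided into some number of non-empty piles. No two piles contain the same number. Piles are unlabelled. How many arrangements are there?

64

A partial list (first 12 by largest part):
20
19+1
18+2
17+3
17+2+1
16+4
16+3+1
15+5
15+4+1
15+3+2
14+6
14+5+1
…and 52 more, for 64 total.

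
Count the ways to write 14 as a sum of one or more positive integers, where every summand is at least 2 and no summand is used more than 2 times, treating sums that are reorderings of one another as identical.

The partitions of 14 that satisfy the conditions:
14
12,2
11,3
10,4
10,2,2
9,5
9,3,2
8,6
8,4,2
8,3,3
7,7
7,5,2
7,4,3
7,3,2,2
6,6,2
6,5,3
6,4,4
6,4,2,2
6,3,3,2
5,5,4
5,5,2,2
5,4,3,2
4,4,3,3
4,3,3,2,2

24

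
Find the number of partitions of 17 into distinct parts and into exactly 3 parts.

They are:
14, 2, 1
13, 3, 1
12, 4, 1
12, 3, 2
11, 5, 1
11, 4, 2
10, 6, 1
10, 5, 2
10, 4, 3
9, 7, 1
9, 6, 2
9, 5, 3
8, 7, 2
8, 6, 3
8, 5, 4
7, 6, 4
That's 16 in total.

16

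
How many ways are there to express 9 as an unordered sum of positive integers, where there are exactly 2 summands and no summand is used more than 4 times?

4

Listing the qualifying partitions of 9:
8 + 1
7 + 2
6 + 3
5 + 4
Counting gives 4.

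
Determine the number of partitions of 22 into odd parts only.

89

A full systematic count gives 89.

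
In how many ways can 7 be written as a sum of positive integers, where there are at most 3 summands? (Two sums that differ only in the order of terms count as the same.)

8

They are:
7
6+1
5+2
5+1+1
4+3
4+2+1
3+3+1
3+2+2
Counting gives 8.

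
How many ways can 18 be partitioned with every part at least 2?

Counting exhaustively, 88 partitions satisfy the conditions.

88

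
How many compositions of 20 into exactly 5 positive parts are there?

By stars and bars with positive parts, the count is C(19,4) = 3876.

3876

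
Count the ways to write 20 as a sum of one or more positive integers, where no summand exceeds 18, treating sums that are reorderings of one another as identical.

625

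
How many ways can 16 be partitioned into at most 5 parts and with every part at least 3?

21

Listing the qualifying partitions of 16:
16
13 + 3
12 + 4
11 + 5
10 + 6
10 + 3 + 3
9 + 7
9 + 4 + 3
8 + 8
8 + 5 + 3
8 + 4 + 4
7 + 6 + 3
7 + 5 + 4
7 + 3 + 3 + 3
6 + 6 + 4
6 + 5 + 5
6 + 4 + 3 + 3
5 + 5 + 3 + 3
5 + 4 + 4 + 3
4 + 4 + 4 + 4
4 + 3 + 3 + 3 + 3
That's 21 in total.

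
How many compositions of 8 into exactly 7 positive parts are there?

7

A composition of 8 into 7 positive parts is chosen by placing 6 dividers among the 7 gaps between 8 units: C(7,6) = 7.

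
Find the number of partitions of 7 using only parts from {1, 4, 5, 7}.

The partitions of 7 that satisfy the conditions:
7
5+1+1
4+1+1+1
1+1+1+1+1+1+1

4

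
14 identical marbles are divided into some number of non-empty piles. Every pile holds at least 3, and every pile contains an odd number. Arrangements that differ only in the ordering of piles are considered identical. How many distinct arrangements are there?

The partitions of 14 that satisfy the conditions:
11+3
9+5
7+7
5+3+3+3

4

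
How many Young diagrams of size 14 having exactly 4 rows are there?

23

Listing the qualifying partitions of 14:
11,1,1,1
10,2,1,1
9,3,1,1
9,2,2,1
8,4,1,1
8,3,2,1
8,2,2,2
7,5,1,1
7,4,2,1
7,3,3,1
7,3,2,2
6,6,1,1
6,5,2,1
6,4,3,1
6,4,2,2
6,3,3,2
5,5,3,1
5,5,2,2
5,4,4,1
5,4,3,2
5,3,3,3
4,4,4,2
4,4,3,3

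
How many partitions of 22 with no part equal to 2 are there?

375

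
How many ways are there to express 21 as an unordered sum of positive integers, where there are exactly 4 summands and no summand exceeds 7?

Listing the qualifying partitions of 21:
1+6+7+7
2+5+7+7
3+4+7+7
2+6+6+7
3+5+6+7
4+4+6+7
4+5+5+7
3+6+6+6
4+5+6+6
5+5+5+6
Counting gives 10.

10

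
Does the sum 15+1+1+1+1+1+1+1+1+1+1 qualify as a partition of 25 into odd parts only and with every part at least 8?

The parts sum to 25, and the condition 'every summand is at least 8' is violated.

No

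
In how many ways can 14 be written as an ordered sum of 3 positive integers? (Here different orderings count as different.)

A composition of 14 into 3 positive parts is chosen by placing 2 dividers among the 13 gaps between 14 units: C(13,2) = 78.

78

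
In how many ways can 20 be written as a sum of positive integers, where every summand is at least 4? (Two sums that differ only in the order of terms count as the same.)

24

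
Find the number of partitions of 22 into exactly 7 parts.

Enumerating by decreasing first part gives 131 partitions in all.

131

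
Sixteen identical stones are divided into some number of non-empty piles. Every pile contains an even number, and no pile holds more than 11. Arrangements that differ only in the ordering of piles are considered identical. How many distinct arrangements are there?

18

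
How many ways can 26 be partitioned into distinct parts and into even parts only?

18

Enumerating:
26
2 + 24
4 + 22
6 + 20
2 + 4 + 20
8 + 18
2 + 6 + 18
10 + 16
2 + 8 + 16
4 + 6 + 16
12 + 14
2 + 10 + 14
4 + 8 + 14
2 + 4 + 6 + 14
4 + 10 + 12
6 + 8 + 12
2 + 4 + 8 + 12
2 + 6 + 8 + 10
Counting gives 18.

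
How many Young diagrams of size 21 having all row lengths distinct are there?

Systematic enumeration (by largest part, then next-largest, …) yields 76.

76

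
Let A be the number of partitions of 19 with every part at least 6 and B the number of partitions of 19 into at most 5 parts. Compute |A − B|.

Partitions of 19 with every part at least 6: 6.
Partitions of 19 into at most 5 parts: 164.
|6 − 164| = 158.

158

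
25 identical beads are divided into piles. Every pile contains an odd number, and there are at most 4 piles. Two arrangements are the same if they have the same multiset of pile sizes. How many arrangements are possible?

The partitions of 25 that satisfy the conditions:
25
23,1,1
21,3,1
19,5,1
19,3,3
17,7,1
17,5,3
15,9,1
15,7,3
15,5,5
13,11,1
13,9,3
13,7,5
11,11,3
11,9,5
11,7,7
9,9,7
That's 17 in total.

17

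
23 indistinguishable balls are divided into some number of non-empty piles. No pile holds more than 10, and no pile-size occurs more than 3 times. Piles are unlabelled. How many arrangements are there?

Systematic enumeration (by largest part, then next-largest, …) yields 400.

400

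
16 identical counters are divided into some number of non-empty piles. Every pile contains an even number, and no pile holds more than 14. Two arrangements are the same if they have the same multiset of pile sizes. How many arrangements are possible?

21

Enumerating:
14,2
12,4
12,2,2
10,6
10,4,2
10,2,2,2
8,8
8,6,2
8,4,4
8,4,2,2
8,2,2,2,2
6,6,4
6,6,2,2
6,4,4,2
6,4,2,2,2
6,2,2,2,2,2
4,4,4,4
4,4,4,2,2
4,4,2,2,2,2
4,2,2,2,2,2,2
2,2,2,2,2,2,2,2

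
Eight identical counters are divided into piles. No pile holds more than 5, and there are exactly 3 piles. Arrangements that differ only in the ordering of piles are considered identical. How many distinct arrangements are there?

The partitions of 8 that satisfy the conditions:
5 + 2 + 1
4 + 3 + 1
4 + 2 + 2
3 + 3 + 2
That's 4 in total.

4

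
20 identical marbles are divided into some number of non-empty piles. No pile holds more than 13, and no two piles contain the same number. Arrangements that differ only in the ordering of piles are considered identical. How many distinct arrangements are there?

50

There are too many to list fully; the first 12 (by largest part) are:
13+7
13+6+1
13+5+2
13+4+3
13+4+2+1
12+8
12+7+1
12+6+2
12+5+3
12+5+2+1
12+4+3+1
11+9
…and 38 more, for 50 total.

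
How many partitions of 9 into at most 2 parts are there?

Enumerating:
9
8+1
7+2
6+3
5+4

5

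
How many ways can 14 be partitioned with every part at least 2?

34

There are too many to list fully; the first 12 (by largest part) are:
14
12,2
11,3
10,4
10,2,2
9,5
9,3,2
8,6
8,4,2
8,3,3
8,2,2,2
7,7
…and 22 more, for 34 total.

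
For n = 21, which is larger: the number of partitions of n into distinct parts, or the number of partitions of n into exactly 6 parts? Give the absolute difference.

34

Partitions of 21 into distinct parts: 76.
Partitions of 21 into exactly 6 parts: 110.
|76 − 110| = 34.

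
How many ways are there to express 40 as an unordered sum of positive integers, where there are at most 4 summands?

Systematic enumeration (by largest part, then next-largest, …) yields 632.

632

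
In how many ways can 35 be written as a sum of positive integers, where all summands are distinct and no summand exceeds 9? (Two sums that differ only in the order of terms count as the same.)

9

The partitions of 35 that satisfy the conditions:
9, 8, 7, 6, 5
9, 8, 7, 6, 4, 1
9, 8, 7, 6, 3, 2
9, 8, 7, 5, 4, 2
9, 8, 7, 5, 3, 2, 1
9, 8, 6, 5, 4, 3
9, 8, 6, 5, 4, 2, 1
9, 7, 6, 5, 4, 3, 1
8, 7, 6, 5, 4, 3, 2
That's 9 in total.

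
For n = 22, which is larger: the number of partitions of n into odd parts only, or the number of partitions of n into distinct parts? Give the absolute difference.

0

Partitions of 22 into odd parts only: 89.
Partitions of 22 into distinct parts: 89.
|89 − 89| = 0.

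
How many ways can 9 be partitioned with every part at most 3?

12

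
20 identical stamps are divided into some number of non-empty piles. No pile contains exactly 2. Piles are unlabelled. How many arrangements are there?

242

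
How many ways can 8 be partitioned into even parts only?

5

Listing the qualifying partitions of 8:
8
6, 2
4, 4
4, 2, 2
2, 2, 2, 2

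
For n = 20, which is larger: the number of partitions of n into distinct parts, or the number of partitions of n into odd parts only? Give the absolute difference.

Partitions of 20 into distinct parts: 64.
Partitions of 20 into odd parts only: 64.
|64 − 64| = 0.

0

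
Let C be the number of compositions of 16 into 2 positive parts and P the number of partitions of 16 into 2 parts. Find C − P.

7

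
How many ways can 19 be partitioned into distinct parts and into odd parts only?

6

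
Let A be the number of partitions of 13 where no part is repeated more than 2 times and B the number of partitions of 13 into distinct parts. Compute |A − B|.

26

Partitions of 13 where no part is repeated more than 2 times: 44.
Partitions of 13 into distinct parts: 18.
|44 − 18| = 26.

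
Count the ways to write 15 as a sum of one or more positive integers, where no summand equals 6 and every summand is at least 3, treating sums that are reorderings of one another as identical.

The partitions of 15 that satisfy the conditions:
15
12 + 3
11 + 4
10 + 5
9 + 3 + 3
8 + 7
8 + 4 + 3
7 + 5 + 3
7 + 4 + 4
5 + 5 + 5
5 + 4 + 3 + 3
4 + 4 + 4 + 3
3 + 3 + 3 + 3 + 3

13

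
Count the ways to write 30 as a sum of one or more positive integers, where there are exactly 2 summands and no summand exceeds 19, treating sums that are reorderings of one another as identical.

5

Enumerating:
11+19
12+18
13+17
14+16
15+15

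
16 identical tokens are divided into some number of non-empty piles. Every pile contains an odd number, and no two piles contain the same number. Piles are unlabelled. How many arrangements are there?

5

The partitions of 16 that satisfy the conditions:
1 + 15
3 + 13
5 + 11
7 + 9
1 + 3 + 5 + 7
Counting gives 5.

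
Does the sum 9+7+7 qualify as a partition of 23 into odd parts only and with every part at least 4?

The parts sum to 23, and the condition 'every summand is odd' holds; the condition 'every summand is at least 4' holds.

Yes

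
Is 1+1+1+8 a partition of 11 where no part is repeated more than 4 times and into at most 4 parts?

Yes

The parts sum to 11, and the condition 'no summand is used more than 4 times' holds; the condition 'there are at most 4 summands' holds.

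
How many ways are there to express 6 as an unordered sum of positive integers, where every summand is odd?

4

They are:
5+1
3+3
3+1+1+1
1+1+1+1+1+1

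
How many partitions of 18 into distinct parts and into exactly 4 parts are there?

Listing the qualifying partitions of 18:
12+3+2+1
11+4+2+1
10+5+2+1
10+4+3+1
9+6+2+1
9+5+3+1
9+4+3+2
8+7+2+1
8+6+3+1
8+5+4+1
8+5+3+2
7+6+4+1
7+6+3+2
7+5+4+2
6+5+4+3
Counting gives 15.

15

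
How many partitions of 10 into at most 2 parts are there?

6

They are:
10
9 + 1
8 + 2
7 + 3
6 + 4
5 + 5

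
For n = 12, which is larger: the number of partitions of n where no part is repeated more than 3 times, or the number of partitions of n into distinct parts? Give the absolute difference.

35

Partitions of 12 where no part is repeated more than 3 times: 50.
Partitions of 12 into distinct parts: 15.
|50 − 15| = 35.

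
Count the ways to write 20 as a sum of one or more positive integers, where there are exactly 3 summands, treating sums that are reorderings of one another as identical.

There are too many to list fully; the first 12 (by largest part) are:
18+1+1
17+2+1
16+3+1
16+2+2
15+4+1
15+3+2
14+5+1
14+4+2
14+3+3
13+6+1
13+5+2
13+4+3
…and 21 more, for 33 total.

33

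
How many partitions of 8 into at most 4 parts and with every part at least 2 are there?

7

The partitions of 8 that satisfy the conditions:
8
2, 6
3, 5
4, 4
2, 2, 4
2, 3, 3
2, 2, 2, 2
That's 7 in total.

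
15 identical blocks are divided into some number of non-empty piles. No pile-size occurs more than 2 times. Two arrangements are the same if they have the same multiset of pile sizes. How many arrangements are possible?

70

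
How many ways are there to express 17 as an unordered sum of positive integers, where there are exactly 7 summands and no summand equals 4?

They are:
11 + 1 + 1 + 1 + 1 + 1 + 1
10 + 2 + 1 + 1 + 1 + 1 + 1
9 + 3 + 1 + 1 + 1 + 1 + 1
9 + 2 + 2 + 1 + 1 + 1 + 1
8 + 3 + 2 + 1 + 1 + 1 + 1
8 + 2 + 2 + 2 + 1 + 1 + 1
7 + 5 + 1 + 1 + 1 + 1 + 1
7 + 3 + 3 + 1 + 1 + 1 + 1
7 + 3 + 2 + 2 + 1 + 1 + 1
7 + 2 + 2 + 2 + 2 + 1 + 1
6 + 6 + 1 + 1 + 1 + 1 + 1
6 + 5 + 2 + 1 + 1 + 1 + 1
6 + 3 + 3 + 2 + 1 + 1 + 1
6 + 3 + 2 + 2 + 2 + 1 + 1
6 + 2 + 2 + 2 + 2 + 2 + 1
5 + 5 + 3 + 1 + 1 + 1 + 1
5 + 5 + 2 + 2 + 1 + 1 + 1
5 + 3 + 3 + 3 + 1 + 1 + 1
5 + 3 + 3 + 2 + 2 + 1 + 1
5 + 3 + 2 + 2 + 2 + 2 + 1
5 + 2 + 2 + 2 + 2 + 2 + 2
3 + 3 + 3 + 3 + 3 + 1 + 1
3 + 3 + 3 + 3 + 2 + 2 + 1
3 + 3 + 3 + 2 + 2 + 2 + 2
Counting gives 24.

24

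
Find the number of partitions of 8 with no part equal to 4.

17

The partitions of 8 that satisfy the conditions:
8
7 + 1
6 + 2
6 + 1 + 1
5 + 3
5 + 2 + 1
5 + 1 + 1 + 1
3 + 3 + 2
3 + 3 + 1 + 1
3 + 2 + 2 + 1
3 + 2 + 1 + 1 + 1
3 + 1 + 1 + 1 + 1 + 1
2 + 2 + 2 + 2
2 + 2 + 2 + 1 + 1
2 + 2 + 1 + 1 + 1 + 1
2 + 1 + 1 + 1 + 1 + 1 + 1
1 + 1 + 1 + 1 + 1 + 1 + 1 + 1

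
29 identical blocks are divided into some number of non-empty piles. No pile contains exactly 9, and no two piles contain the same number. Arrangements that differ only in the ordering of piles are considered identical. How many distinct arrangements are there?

203

Enumerating by decreasing first part gives 203 partitions in all.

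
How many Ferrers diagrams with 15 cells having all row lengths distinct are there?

27

A partial list (first 12 by largest part):
15
1 + 14
2 + 13
3 + 12
1 + 2 + 12
4 + 11
1 + 3 + 11
5 + 10
1 + 4 + 10
2 + 3 + 10
6 + 9
1 + 5 + 9
…and 15 more, for 27 total.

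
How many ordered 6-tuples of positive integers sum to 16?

A composition of 16 into 6 positive parts is chosen by placing 5 dividers among the 15 gaps between 16 units: C(15,5) = 3003.

3003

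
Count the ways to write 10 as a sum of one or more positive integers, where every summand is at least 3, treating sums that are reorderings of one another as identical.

5

Enumerating:
10
7,3
6,4
5,5
4,3,3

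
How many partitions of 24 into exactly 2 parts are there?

The partitions of 24 that satisfy the conditions:
23, 1
22, 2
21, 3
20, 4
19, 5
18, 6
17, 7
16, 8
15, 9
14, 10
13, 11
12, 12
That's 12 in total.

12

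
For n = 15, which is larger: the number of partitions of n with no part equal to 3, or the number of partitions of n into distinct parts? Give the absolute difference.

Partitions of 15 with no part equal to 3: 99.
Partitions of 15 into distinct parts: 27.
|99 − 27| = 72.

72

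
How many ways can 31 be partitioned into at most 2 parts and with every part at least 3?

14

They are:
31
3, 28
4, 27
5, 26
6, 25
7, 24
8, 23
9, 22
10, 21
11, 20
12, 19
13, 18
14, 17
15, 16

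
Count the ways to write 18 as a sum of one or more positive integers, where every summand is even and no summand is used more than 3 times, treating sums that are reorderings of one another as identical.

22

They are:
18
16 + 2
14 + 4
14 + 2 + 2
12 + 6
12 + 4 + 2
12 + 2 + 2 + 2
10 + 8
10 + 6 + 2
10 + 4 + 4
10 + 4 + 2 + 2
8 + 8 + 2
8 + 6 + 4
8 + 6 + 2 + 2
8 + 4 + 4 + 2
8 + 4 + 2 + 2 + 2
6 + 6 + 6
6 + 6 + 4 + 2
6 + 6 + 2 + 2 + 2
6 + 4 + 4 + 4
6 + 4 + 4 + 2 + 2
4 + 4 + 4 + 2 + 2 + 2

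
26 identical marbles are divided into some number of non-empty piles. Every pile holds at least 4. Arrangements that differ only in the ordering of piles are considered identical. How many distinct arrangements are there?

A partial list (first 12 by largest part):
26
4,22
5,21
6,20
7,19
8,18
4,4,18
9,17
4,5,17
10,16
4,6,16
5,5,16
…and 58 more, for 70 total.

70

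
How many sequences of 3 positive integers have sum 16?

A composition of 16 into 3 positive parts is chosen by placing 2 dividers among the 15 gaps between 16 units: C(15,2) = 105.

105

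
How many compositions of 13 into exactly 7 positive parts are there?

924

A composition of 13 into 7 positive parts is chosen by placing 6 dividers among the 12 gaps between 13 units: C(12,6) = 924.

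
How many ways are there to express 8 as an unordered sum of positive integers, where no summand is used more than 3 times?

16

They are:
8
1+7
2+6
1+1+6
3+5
1+2+5
1+1+1+5
4+4
1+3+4
2+2+4
1+1+2+4
2+3+3
1+1+3+3
1+2+2+3
1+1+1+2+3
1+1+2+2+2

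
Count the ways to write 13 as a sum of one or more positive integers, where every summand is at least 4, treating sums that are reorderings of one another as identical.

Listing the qualifying partitions of 13:
13
9, 4
8, 5
7, 6
5, 4, 4
That's 5 in total.

5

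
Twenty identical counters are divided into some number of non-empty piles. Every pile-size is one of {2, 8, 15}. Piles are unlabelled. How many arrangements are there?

3

Listing the qualifying partitions of 20:
2+2+8+8
2+2+2+2+2+2+8
2+2+2+2+2+2+2+2+2+2
Counting gives 3.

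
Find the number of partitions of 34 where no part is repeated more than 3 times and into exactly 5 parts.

Counting exhaustively, 595 partitions satisfy the conditions.

595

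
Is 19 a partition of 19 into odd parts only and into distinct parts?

Yes

The parts sum to 19, and the condition 'every summand is odd' holds; the condition 'all summands are distinct' holds.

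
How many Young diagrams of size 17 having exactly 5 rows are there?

47

A partial list (first 12 by largest part):
13, 1, 1, 1, 1
12, 2, 1, 1, 1
11, 3, 1, 1, 1
11, 2, 2, 1, 1
10, 4, 1, 1, 1
10, 3, 2, 1, 1
10, 2, 2, 2, 1
9, 5, 1, 1, 1
9, 4, 2, 1, 1
9, 3, 3, 1, 1
9, 3, 2, 2, 1
9, 2, 2, 2, 2
…and 35 more, for 47 total.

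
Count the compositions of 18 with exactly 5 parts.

Equivalently, choose which 4 of the 17 gaps become plus signs: C(17,4) = 2380.

2380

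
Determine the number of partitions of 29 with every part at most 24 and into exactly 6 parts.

Systematic enumeration (by largest part, then next-largest, …) yields 454.

454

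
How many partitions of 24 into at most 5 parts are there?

333

Direct enumeration gives 333 partitions.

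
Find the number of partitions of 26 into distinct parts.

165

Systematic enumeration (by largest part, then next-largest, …) yields 165.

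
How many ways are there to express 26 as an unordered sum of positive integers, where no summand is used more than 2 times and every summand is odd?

38

There are too many to list fully; the first 12 (by largest part) are:
1+25
3+23
5+21
1+1+3+21
7+19
1+1+5+19
1+3+3+19
9+17
1+1+7+17
1+3+5+17
11+15
1+1+9+15
…and 26 more, for 38 total.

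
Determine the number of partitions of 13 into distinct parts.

18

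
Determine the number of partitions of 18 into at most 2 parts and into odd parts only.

Listing the qualifying partitions of 18:
17 + 1
15 + 3
13 + 5
11 + 7
9 + 9
Counting gives 5.

5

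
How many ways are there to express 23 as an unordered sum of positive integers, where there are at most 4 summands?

Enumerating by decreasing first part gives 150 partitions in all.

150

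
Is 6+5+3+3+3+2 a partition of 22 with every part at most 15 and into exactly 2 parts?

The parts sum to 22, and the condition 'there are exactly 2 summands' is violated.

No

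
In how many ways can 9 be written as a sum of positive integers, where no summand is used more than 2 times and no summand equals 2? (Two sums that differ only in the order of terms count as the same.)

The partitions of 9 that satisfy the conditions:
9
8+1
7+1+1
6+3
5+4
5+3+1
4+4+1
4+3+1+1

8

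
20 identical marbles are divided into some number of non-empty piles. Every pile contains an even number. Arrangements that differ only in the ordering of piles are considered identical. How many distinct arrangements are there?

42

There are too many to list fully; the first 12 (by largest part) are:
20
18 + 2
16 + 4
16 + 2 + 2
14 + 6
14 + 4 + 2
14 + 2 + 2 + 2
12 + 8
12 + 6 + 2
12 + 4 + 4
12 + 4 + 2 + 2
12 + 2 + 2 + 2 + 2
…and 30 more, for 42 total.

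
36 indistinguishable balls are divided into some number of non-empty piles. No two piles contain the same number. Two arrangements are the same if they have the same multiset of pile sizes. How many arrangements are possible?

Counting exhaustively, 668 partitions satisfy the conditions.

668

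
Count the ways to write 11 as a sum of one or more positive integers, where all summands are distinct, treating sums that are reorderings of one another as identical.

12

Enumerating:
11
1 + 10
2 + 9
3 + 8
1 + 2 + 8
4 + 7
1 + 3 + 7
5 + 6
1 + 4 + 6
2 + 3 + 6
2 + 4 + 5
1 + 2 + 3 + 5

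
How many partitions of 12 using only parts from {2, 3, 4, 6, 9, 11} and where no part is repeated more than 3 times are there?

9

Enumerating:
9+3
6+6
6+4+2
6+3+3
6+2+2+2
4+4+4
4+4+2+2
4+3+3+2
3+3+2+2+2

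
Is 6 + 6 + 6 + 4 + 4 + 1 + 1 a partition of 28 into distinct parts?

The parts sum to 28, and the condition 'all summands are distinct' is violated.

No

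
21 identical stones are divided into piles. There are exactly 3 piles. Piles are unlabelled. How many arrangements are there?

37

There are too many to list fully; the first 12 (by largest part) are:
1,1,19
1,2,18
1,3,17
2,2,17
1,4,16
2,3,16
1,5,15
2,4,15
3,3,15
1,6,14
2,5,14
3,4,14
…and 25 more, for 37 total.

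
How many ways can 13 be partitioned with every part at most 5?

A partial list (first 12 by largest part):
3 + 5 + 5
1 + 2 + 5 + 5
1 + 1 + 1 + 5 + 5
4 + 4 + 5
1 + 3 + 4 + 5
2 + 2 + 4 + 5
1 + 1 + 2 + 4 + 5
1 + 1 + 1 + 1 + 4 + 5
2 + 3 + 3 + 5
1 + 1 + 3 + 3 + 5
1 + 2 + 2 + 3 + 5
1 + 1 + 1 + 2 + 3 + 5
…and 45 more, for 57 total.

57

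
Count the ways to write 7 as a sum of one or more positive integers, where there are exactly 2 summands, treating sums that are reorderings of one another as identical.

3

The partitions of 7 that satisfy the conditions:
1 + 6
2 + 5
3 + 4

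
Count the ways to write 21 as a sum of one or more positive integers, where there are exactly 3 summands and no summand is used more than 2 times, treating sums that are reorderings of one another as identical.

A partial list (first 12 by largest part):
1+1+19
1+2+18
1+3+17
2+2+17
1+4+16
2+3+16
1+5+15
2+4+15
3+3+15
1+6+14
2+5+14
3+4+14
…and 24 more, for 36 total.

36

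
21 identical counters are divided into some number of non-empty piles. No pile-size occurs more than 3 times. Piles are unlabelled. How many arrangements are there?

A full systematic count gives 395.

395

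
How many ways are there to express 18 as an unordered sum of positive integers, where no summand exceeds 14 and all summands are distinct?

A partial list (first 12 by largest part):
4 + 14
1 + 3 + 14
5 + 13
1 + 4 + 13
2 + 3 + 13
6 + 12
1 + 5 + 12
2 + 4 + 12
1 + 2 + 3 + 12
7 + 11
1 + 6 + 11
2 + 5 + 11
…and 29 more, for 41 total.

41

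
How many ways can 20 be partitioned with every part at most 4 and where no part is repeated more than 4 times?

31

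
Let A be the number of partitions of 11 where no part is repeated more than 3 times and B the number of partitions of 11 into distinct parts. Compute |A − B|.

26

Partitions of 11 where no part is repeated more than 3 times: 38.
Partitions of 11 into distinct parts: 12.
|38 − 12| = 26.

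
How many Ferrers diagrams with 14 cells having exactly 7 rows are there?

15

The partitions of 14 that satisfy the conditions:
1+1+1+1+1+1+8
1+1+1+1+1+2+7
1+1+1+1+1+3+6
1+1+1+1+2+2+6
1+1+1+1+1+4+5
1+1+1+1+2+3+5
1+1+1+2+2+2+5
1+1+1+1+2+4+4
1+1+1+1+3+3+4
1+1+1+2+2+3+4
1+1+2+2+2+2+4
1+1+1+2+3+3+3
1+1+2+2+2+3+3
1+2+2+2+2+2+3
2+2+2+2+2+2+2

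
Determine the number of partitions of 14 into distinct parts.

Enumerating:
14
13,1
12,2
11,3
11,2,1
10,4
10,3,1
9,5
9,4,1
9,3,2
8,6
8,5,1
8,4,2
8,3,2,1
7,6,1
7,5,2
7,4,3
7,4,2,1
6,5,3
6,5,2,1
6,4,3,1
5,4,3,2
Counting gives 22.

22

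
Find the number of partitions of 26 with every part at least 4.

70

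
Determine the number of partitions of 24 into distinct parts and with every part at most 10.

38

A partial list (first 12 by largest part):
5,9,10
1,4,9,10
2,3,9,10
6,8,10
1,5,8,10
2,4,8,10
1,2,3,8,10
1,6,7,10
2,5,7,10
3,4,7,10
1,2,4,7,10
3,5,6,10
…and 26 more, for 38 total.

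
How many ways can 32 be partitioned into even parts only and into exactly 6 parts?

35

There are too many to list fully; the first 12 (by largest part) are:
22,2,2,2,2,2
20,4,2,2,2,2
18,6,2,2,2,2
18,4,4,2,2,2
16,8,2,2,2,2
16,6,4,2,2,2
16,4,4,4,2,2
14,10,2,2,2,2
14,8,4,2,2,2
14,6,6,2,2,2
14,6,4,4,2,2
14,4,4,4,4,2
…and 23 more, for 35 total.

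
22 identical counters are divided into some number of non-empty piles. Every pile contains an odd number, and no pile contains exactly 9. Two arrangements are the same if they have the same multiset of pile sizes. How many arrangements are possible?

A full systematic count gives 71.

71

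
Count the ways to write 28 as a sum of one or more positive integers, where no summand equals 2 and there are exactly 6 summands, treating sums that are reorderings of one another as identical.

170

Enumerating by decreasing first part gives 170 partitions in all.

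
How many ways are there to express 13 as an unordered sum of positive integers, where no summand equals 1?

The partitions of 13 that satisfy the conditions:
13
2, 11
3, 10
4, 9
2, 2, 9
5, 8
2, 3, 8
6, 7
2, 4, 7
3, 3, 7
2, 2, 2, 7
2, 5, 6
3, 4, 6
2, 2, 3, 6
3, 5, 5
4, 4, 5
2, 2, 4, 5
2, 3, 3, 5
2, 2, 2, 2, 5
2, 3, 4, 4
3, 3, 3, 4
2, 2, 2, 3, 4
2, 2, 3, 3, 3
2, 2, 2, 2, 2, 3

24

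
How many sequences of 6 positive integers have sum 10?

126

Equivalently, choose which 5 of the 9 gaps become plus signs: C(9,5) = 126.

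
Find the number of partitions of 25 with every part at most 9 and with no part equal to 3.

559

There are 559 such partitions.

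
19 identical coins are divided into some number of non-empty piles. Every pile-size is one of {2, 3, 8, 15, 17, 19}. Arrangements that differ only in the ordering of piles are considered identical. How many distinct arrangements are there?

9

Listing the qualifying partitions of 19:
19
2,17
2,2,15
3,8,8
2,3,3,3,8
2,2,2,2,3,8
2,2,3,3,3,3,3
2,2,2,2,2,3,3,3
2,2,2,2,2,2,2,2,3
That's 9 in total.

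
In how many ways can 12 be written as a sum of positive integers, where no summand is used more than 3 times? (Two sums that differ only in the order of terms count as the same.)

A partial list (first 12 by largest part):
12
11+1
10+2
10+1+1
9+3
9+2+1
9+1+1+1
8+4
8+3+1
8+2+2
8+2+1+1
7+5
…and 38 more, for 50 total.

50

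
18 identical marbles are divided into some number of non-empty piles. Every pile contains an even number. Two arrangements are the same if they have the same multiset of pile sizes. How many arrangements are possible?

A partial list (first 12 by largest part):
18
16,2
14,4
14,2,2
12,6
12,4,2
12,2,2,2
10,8
10,6,2
10,4,4
10,4,2,2
10,2,2,2,2
…and 18 more, for 30 total.

30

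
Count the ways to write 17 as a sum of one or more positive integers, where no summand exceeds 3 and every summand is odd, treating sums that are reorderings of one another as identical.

6

The partitions of 17 that satisfy the conditions:
3 + 3 + 3 + 3 + 3 + 1 + 1
3 + 3 + 3 + 3 + 1 + 1 + 1 + 1 + 1
3 + 3 + 3 + 1 + 1 + 1 + 1 + 1 + 1 + 1 + 1
3 + 3 + 1 + 1 + 1 + 1 + 1 + 1 + 1 + 1 + 1 + 1 + 1
3 + 1 + 1 + 1 + 1 + 1 + 1 + 1 + 1 + 1 + 1 + 1 + 1 + 1 + 1
1 + 1 + 1 + 1 + 1 + 1 + 1 + 1 + 1 + 1 + 1 + 1 + 1 + 1 + 1 + 1 + 1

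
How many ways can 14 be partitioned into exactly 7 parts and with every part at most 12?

The partitions of 14 that satisfy the conditions:
8 + 1 + 1 + 1 + 1 + 1 + 1
7 + 2 + 1 + 1 + 1 + 1 + 1
6 + 3 + 1 + 1 + 1 + 1 + 1
6 + 2 + 2 + 1 + 1 + 1 + 1
5 + 4 + 1 + 1 + 1 + 1 + 1
5 + 3 + 2 + 1 + 1 + 1 + 1
5 + 2 + 2 + 2 + 1 + 1 + 1
4 + 4 + 2 + 1 + 1 + 1 + 1
4 + 3 + 3 + 1 + 1 + 1 + 1
4 + 3 + 2 + 2 + 1 + 1 + 1
4 + 2 + 2 + 2 + 2 + 1 + 1
3 + 3 + 3 + 2 + 1 + 1 + 1
3 + 3 + 2 + 2 + 2 + 1 + 1
3 + 2 + 2 + 2 + 2 + 2 + 1
2 + 2 + 2 + 2 + 2 + 2 + 2

15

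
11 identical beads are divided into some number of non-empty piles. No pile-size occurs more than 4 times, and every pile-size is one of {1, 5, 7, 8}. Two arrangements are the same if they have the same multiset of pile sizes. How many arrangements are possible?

3

Listing the qualifying partitions of 11:
1+1+1+8
1+1+1+1+7
1+5+5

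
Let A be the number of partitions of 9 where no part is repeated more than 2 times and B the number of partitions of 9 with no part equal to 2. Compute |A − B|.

1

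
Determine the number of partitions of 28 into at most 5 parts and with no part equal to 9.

446

Direct enumeration gives 446 partitions.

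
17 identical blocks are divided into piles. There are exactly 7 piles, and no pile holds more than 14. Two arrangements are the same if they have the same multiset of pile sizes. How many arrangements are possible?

There are too many to list fully; the first 12 (by largest part) are:
1 + 1 + 1 + 1 + 1 + 1 + 11
1 + 1 + 1 + 1 + 1 + 2 + 10
1 + 1 + 1 + 1 + 1 + 3 + 9
1 + 1 + 1 + 1 + 2 + 2 + 9
1 + 1 + 1 + 1 + 1 + 4 + 8
1 + 1 + 1 + 1 + 2 + 3 + 8
1 + 1 + 1 + 2 + 2 + 2 + 8
1 + 1 + 1 + 1 + 1 + 5 + 7
1 + 1 + 1 + 1 + 2 + 4 + 7
1 + 1 + 1 + 1 + 3 + 3 + 7
1 + 1 + 1 + 2 + 2 + 3 + 7
1 + 1 + 2 + 2 + 2 + 2 + 7
…and 26 more, for 38 total.

38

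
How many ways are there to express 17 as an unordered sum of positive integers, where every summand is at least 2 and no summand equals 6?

52

A partial list (first 12 by largest part):
17
2+15
3+14
4+13
2+2+13
5+12
2+3+12
2+4+11
3+3+11
2+2+2+11
7+10
2+5+10
…and 40 more, for 52 total.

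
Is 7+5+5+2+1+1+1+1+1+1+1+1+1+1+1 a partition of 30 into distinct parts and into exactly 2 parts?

The parts sum to 30, and the condition 'all summands are distinct' is violated.

No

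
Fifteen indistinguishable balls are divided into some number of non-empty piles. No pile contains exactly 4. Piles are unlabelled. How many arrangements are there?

120

A full systematic count gives 120.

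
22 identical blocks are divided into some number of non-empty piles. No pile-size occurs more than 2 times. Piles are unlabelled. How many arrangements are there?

297

Counting exhaustively, 297 partitions satisfy the conditions.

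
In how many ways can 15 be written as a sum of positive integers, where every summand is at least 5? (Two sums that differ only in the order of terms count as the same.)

5

They are:
15
10+5
9+6
8+7
5+5+5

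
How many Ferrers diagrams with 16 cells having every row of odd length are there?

There are too many to list fully; the first 12 (by largest part) are:
15, 1
13, 3
13, 1, 1, 1
11, 5
11, 3, 1, 1
11, 1, 1, 1, 1, 1
9, 7
9, 5, 1, 1
9, 3, 3, 1
9, 3, 1, 1, 1, 1
9, 1, 1, 1, 1, 1, 1, 1
7, 7, 1, 1
…and 20 more, for 32 total.

32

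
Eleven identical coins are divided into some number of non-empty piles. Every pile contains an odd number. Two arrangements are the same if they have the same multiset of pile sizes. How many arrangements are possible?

12

Listing the qualifying partitions of 11:
11
9+1+1
7+3+1
7+1+1+1+1
5+5+1
5+3+3
5+3+1+1+1
5+1+1+1+1+1+1
3+3+3+1+1
3+3+1+1+1+1+1
3+1+1+1+1+1+1+1+1
1+1+1+1+1+1+1+1+1+1+1
Counting gives 12.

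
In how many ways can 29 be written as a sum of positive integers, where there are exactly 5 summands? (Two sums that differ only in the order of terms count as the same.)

333

A full systematic count gives 333.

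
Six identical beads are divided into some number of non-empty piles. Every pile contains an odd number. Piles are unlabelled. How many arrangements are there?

4

Listing the qualifying partitions of 6:
5, 1
3, 3
3, 1, 1, 1
1, 1, 1, 1, 1, 1
That's 4 in total.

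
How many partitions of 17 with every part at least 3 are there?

Listing the qualifying partitions of 17:
17
3 + 14
4 + 13
5 + 12
6 + 11
3 + 3 + 11
7 + 10
3 + 4 + 10
8 + 9
3 + 5 + 9
4 + 4 + 9
3 + 6 + 8
4 + 5 + 8
3 + 3 + 3 + 8
3 + 7 + 7
4 + 6 + 7
5 + 5 + 7
3 + 3 + 4 + 7
5 + 6 + 6
3 + 3 + 5 + 6
3 + 4 + 4 + 6
3 + 4 + 5 + 5
4 + 4 + 4 + 5
3 + 3 + 3 + 3 + 5
3 + 3 + 3 + 4 + 4
Counting gives 25.

25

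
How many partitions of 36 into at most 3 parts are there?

Systematic enumeration (by largest part, then next-largest, …) yields 127.

127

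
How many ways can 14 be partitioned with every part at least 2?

34

A partial list (first 12 by largest part):
14
12,2
11,3
10,4
10,2,2
9,5
9,3,2
8,6
8,4,2
8,3,3
8,2,2,2
7,7
…and 22 more, for 34 total.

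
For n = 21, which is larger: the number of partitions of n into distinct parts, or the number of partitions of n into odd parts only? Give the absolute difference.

0

Partitions of 21 into distinct parts: 76.
Partitions of 21 into odd parts only: 76.
|76 − 76| = 0.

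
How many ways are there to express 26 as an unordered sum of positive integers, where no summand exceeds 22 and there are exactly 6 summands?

Systematic enumeration (by largest part, then next-largest, …) yields 282.

282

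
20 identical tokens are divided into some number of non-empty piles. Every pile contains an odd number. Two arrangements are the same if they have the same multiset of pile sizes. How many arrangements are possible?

64

A partial list (first 12 by largest part):
1, 19
3, 17
1, 1, 1, 17
5, 15
1, 1, 3, 15
1, 1, 1, 1, 1, 15
7, 13
1, 1, 5, 13
1, 3, 3, 13
1, 1, 1, 1, 3, 13
1, 1, 1, 1, 1, 1, 1, 13
9, 11
…and 52 more, for 64 total.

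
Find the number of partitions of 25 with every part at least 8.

The partitions of 25 that satisfy the conditions:
25
17+8
16+9
15+10
14+11
13+12
9+8+8
That's 7 in total.

7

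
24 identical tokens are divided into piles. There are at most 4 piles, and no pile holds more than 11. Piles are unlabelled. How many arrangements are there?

67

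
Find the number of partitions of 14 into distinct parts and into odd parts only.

Enumerating:
13, 1
11, 3
9, 5
Counting gives 3.

3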